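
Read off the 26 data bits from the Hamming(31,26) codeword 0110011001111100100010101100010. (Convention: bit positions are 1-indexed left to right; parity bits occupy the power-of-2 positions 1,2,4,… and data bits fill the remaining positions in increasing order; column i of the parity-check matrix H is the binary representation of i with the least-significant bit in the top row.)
Parity bits occupy power-of-2 positions; data bits are at positions {3,5,6,7,9,10,11,12,13,14,15,17,18,19,20,21,22,23,24,25,26,27,28,29,30,31} (1-indexed).
Extract: c[3]=1 c[5]=0 c[6]=1 c[7]=1 c[9]=0 c[10]=1 c[11]=1 c[12]=1 c[13]=1 c[14]=1 c[15]=0 c[17]=1 c[18]=0 c[19]=0 c[20]=0 c[21]=1 c[22]=0 c[23]=1 c[24]=0 c[25]=1 c[26]=1 c[27]=0 c[28]=0 c[29]=0 c[30]=1 c[31]=0
Data = 10110111110100010101100010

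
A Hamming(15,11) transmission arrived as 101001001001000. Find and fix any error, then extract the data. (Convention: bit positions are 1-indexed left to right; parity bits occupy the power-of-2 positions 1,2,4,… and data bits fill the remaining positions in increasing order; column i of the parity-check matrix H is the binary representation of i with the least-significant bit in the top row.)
Syndrome s = H · r^T (mod 2), r = 101001001001000:
  s[0] = (101010101010101)·(101001001001000) mod 2 = 1+0+1+0+0+0+0+0+1+0+0+0+0+0+0 mod 2 = 1
  s[1] = (011001100110011)·(101001001001000) mod 2 = 0+0+1+0+0+1+0+0+0+0+0+0+0+0+0 mod 2 = 0
  s[2] = (000111100001111)·(101001001001000) mod 2 = 0+0+0+0+0+1+0+0+0+0+0+1+0+0+0 mod 2 = 0
  s[3] = (000000011111111)·(101001001001000) mod 2 = 0+0+0+0+0+0+0+0+1+0+0+1+0+0+0 mod 2 = 0
Syndrome = 1000
Column 1 of H equals this syndrome → error at bit 1 (1-indexed).
Flip bit 1: 101001001001000 → 001001001001000
Extract data bits at positions {3,5,6,7,9,10,11,12,13,14,15}: 10101001000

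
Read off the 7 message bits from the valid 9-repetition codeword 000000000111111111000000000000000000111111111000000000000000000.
Split into 9-bit blocks: 000000000 111111111 000000000 000000000 111111111 000000000 000000000
Data = 0100100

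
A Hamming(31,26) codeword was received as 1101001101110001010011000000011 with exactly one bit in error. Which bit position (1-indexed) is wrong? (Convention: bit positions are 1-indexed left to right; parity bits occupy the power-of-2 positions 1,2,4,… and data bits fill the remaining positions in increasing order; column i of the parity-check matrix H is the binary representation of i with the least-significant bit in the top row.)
Syndrome s = H · r^T (mod 2), r = 1101001101110001010011000000011:
  s[0] = (1010101010101010101010101010101)·(1101001101110001010011000000011) mod 2 = 1+0+0+0+0+0+1+0+0+0+1+0+0+0+0+0+0+0+0+0+1+0+0+0+0+0+0+0+0+0+1 mod 2 = 1
  s[1] = (0110011001100110011001100110011)·(1101001101110001010011000000011) mod 2 = 0+1+0+0+0+0+1+0+0+1+1+0+0+0+0+0+0+1+0+0+0+1+0+0+0+0+0+0+0+1+1 mod 2 = 0
  s[2] = (0001111000011110000111100001111)·(1101001101110001010011000000011) mod 2 = 0+0+0+1+0+0+1+0+0+0+0+1+0+0+0+0+0+0+0+0+1+1+0+0+0+0+0+0+0+1+1 mod 2 = 1
  s[3] = (0000000111111110000000011111111)·(1101001101110001010011000000011) mod 2 = 0+0+0+0+0+0+0+1+0+1+1+1+0+0+0+0+0+0+0+0+0+0+0+0+0+0+0+0+0+1+1 mod 2 = 0
  s[4] = (0000000000000001111111111111111)·(1101001101110001010011000000011) mod 2 = 0+0+0+0+0+0+0+0+0+0+0+0+0+0+0+1+0+1+0+0+1+1+0+0+0+0+0+0+0+1+1 mod 2 = 0
Syndrome = 10100
Column i of H is the binary representation of i, so the syndrome is the binary index of the flipped bit.
Read s = 10100 with s[0] as LSB: 1·2^0 + 0·2^1 + 1·2^2 + 0·2^3 + 0·2^4 = 5.
Error is at bit position 5.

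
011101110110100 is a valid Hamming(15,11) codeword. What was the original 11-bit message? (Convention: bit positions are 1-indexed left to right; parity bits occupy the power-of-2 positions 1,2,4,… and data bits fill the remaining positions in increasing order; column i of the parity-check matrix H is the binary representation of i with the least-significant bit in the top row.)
Parity bits occupy power-of-2 positions; data bits are at positions {3,5,6,7,9,10,11,12,13,14,15} (1-indexed).
Extract: c[3]=1 c[5]=0 c[6]=1 c[7]=1 c[9]=0 c[10]=1 c[11]=1 c[12]=0 c[13]=1 c[14]=0 c[15]=0
Data = 10110110100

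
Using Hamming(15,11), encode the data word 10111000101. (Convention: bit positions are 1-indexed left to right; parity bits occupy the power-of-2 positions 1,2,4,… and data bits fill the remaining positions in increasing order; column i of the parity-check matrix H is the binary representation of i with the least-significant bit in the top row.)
Codeword c = d · G (mod 2), d = 10111000101:
  c[0] = d·G[:,0] = (10111000101)·(11011010101) mod 2 = 1+0+0+1+1+0+0+0+1+0+1 mod 2 = 1
  c[1] = d·G[:,1] = (10111000101)·(10110110011) mod 2 = 1+0+1+1+0+0+0+0+0+0+1 mod 2 = 0
  c[2] = d·G[:,2] = (10111000101)·(10000000000) mod 2 = 1+0+0+0+0+0+0+0+0+0+0 mod 2 = 1
  c[3] = d·G[:,3] = (10111000101)·(01110001111) mod 2 = 0+0+1+1+0+0+0+0+1+0+1 mod 2 = 0
  c[4] = d·G[:,4] = (10111000101)·(01000000000) mod 2 = 0+0+0+0+0+0+0+0+0+0+0 mod 2 = 0
  c[5] = d·G[:,5] = (10111000101)·(00100000000) mod 2 = 0+0+1+0+0+0+0+0+0+0+0 mod 2 = 1
  c[6] = d·G[:,6] = (10111000101)·(00010000000) mod 2 = 0+0+0+1+0+0+0+0+0+0+0 mod 2 = 1
  c[7] = d·G[:,7] = (10111000101)·(00001111111) mod 2 = 0+0+0+0+1+0+0+0+1+0+1 mod 2 = 1
  c[8] = d·G[:,8] = (10111000101)·(00001000000) mod 2 = 0+0+0+0+1+0+0+0+0+0+0 mod 2 = 1
  c[9] = d·G[:,9] = (10111000101)·(00000100000) mod 2 = 0+0+0+0+0+0+0+0+0+0+0 mod 2 = 0
  c[10] = d·G[:,10] = (10111000101)·(00000010000) mod 2 = 0+0+0+0+0+0+0+0+0+0+0 mod 2 = 0
  c[11] = d·G[:,11] = (10111000101)·(00000001000) mod 2 = 0+0+0+0+0+0+0+0+0+0+0 mod 2 = 0
  c[12] = d·G[:,12] = (10111000101)·(00000000100) mod 2 = 0+0+0+0+0+0+0+0+1+0+0 mod 2 = 1
  c[13] = d·G[:,13] = (10111000101)·(00000000010) mod 2 = 0+0+0+0+0+0+0+0+0+0+0 mod 2 = 0
  c[14] = d·G[:,14] = (10111000101)·(00000000001) mod 2 = 0+0+0+0+0+0+0+0+0+0+1 mod 2 = 1
Codeword = 101001111000101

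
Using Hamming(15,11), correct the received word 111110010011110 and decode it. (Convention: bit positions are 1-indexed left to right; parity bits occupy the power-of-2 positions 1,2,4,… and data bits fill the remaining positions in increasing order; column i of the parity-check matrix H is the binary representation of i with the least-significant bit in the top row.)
Syndrome s = H · r^T (mod 2), r = 111110010011110:
  s[0] = (101010101010101)·(111110010011110) mod 2 = 1+0+1+0+1+0+0+0+0+0+1+0+1+0+0 mod 2 = 1
  s[1] = (011001100110011)·(111110010011110) mod 2 = 0+1+1+0+0+0+0+0+0+0+1+0+0+1+0 mod 2 = 0
  s[2] = (000111100001111)·(111110010011110) mod 2 = 0+0+0+1+1+0+0+0+0+0+0+1+1+1+0 mod 2 = 1
  s[3] = (000000011111111)·(111110010011110) mod 2 = 0+0+0+0+0+0+0+1+0+0+1+1+1+1+0 mod 2 = 1
Syndrome = 1011
Column 13 of H equals this syndrome → error at bit 13 (1-indexed).
Flip bit 13: 111110010011110 → 111110010011010
Extract data bits at positions {3,5,6,7,9,10,11,12,13,14,15}: 11000011010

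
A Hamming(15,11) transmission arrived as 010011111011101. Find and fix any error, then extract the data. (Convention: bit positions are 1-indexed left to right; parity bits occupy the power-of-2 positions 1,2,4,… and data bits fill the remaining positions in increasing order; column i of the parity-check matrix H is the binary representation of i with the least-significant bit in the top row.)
Syndrome s = H · r^T (mod 2), r = 010011111011101:
  s[0] = (101010101010101)·(010011111011101) mod 2 = 0+0+0+0+1+0+1+0+1+0+1+0+1+0+1 mod 2 = 0
  s[1] = (011001100110011)·(010011111011101) mod 2 = 0+1+0+0+0+1+1+0+0+0+1+0+0+0+1 mod 2 = 1
  s[2] = (000111100001111)·(010011111011101) mod 2 = 0+0+0+0+1+1+1+0+0+0+0+1+1+0+1 mod 2 = 0
  s[3] = (000000011111111)·(010011111011101) mod 2 = 0+0+0+0+0+0+0+1+1+0+1+1+1+0+1 mod 2 = 0
Syndrome = 0100
Column 2 of H equals this syndrome → error at bit 2 (1-indexed).
Flip bit 2: 010011111011101 → 000011111011101
Extract data bits at positions {3,5,6,7,9,10,11,12,13,14,15}: 01111011101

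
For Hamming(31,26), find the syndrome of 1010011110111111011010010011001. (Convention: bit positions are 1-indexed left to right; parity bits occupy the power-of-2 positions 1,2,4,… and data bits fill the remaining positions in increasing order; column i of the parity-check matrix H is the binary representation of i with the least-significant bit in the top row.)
Syndrome s = H · r^T (mod 2), r = 1010011110111111011010010011001:
  s[0] = (1010101010101010101010101010101)·(1010011110111111011010010011001) mod 2 = 1+0+1+0+0+0+1+0+1+0+1+0+1+0+1+0+0+0+1+0+1+0+0+0+0+0+1+0+0+0+1 mod 2 = 1
  s[1] = (0110011001100110011001100110011)·(1010011110111111011010010011001) mod 2 = 0+0+1+0+0+1+1+0+0+0+1+0+0+1+1+0+0+1+1+0+0+0+0+0+0+0+1+0+0+0+1 mod 2 = 0
  s[2] = (0001111000011110000111100001111)·(1010011110111111011010010011001) mod 2 = 0+0+0+0+0+1+1+0+0+0+0+1+1+1+1+0+0+0+0+0+1+0+0+0+0+0+0+1+0+0+1 mod 2 = 1
  s[3] = (0000000111111110000000011111111)·(1010011110111111011010010011001) mod 2 = 0+0+0+0+0+0+0+1+1+0+1+1+1+1+1+0+0+0+0+0+0+0+0+1+0+0+1+1+0+0+1 mod 2 = 1
  s[4] = (0000000000000001111111111111111)·(1010011110111111011010010011001) mod 2 = 0+0+0+0+0+0+0+0+0+0+0+0+0+0+0+1+0+1+1+0+1+0+0+1+0+0+1+1+0+0+1 mod 2 = 0
Syndrome = 10110
Non-zero syndrome: error at position 13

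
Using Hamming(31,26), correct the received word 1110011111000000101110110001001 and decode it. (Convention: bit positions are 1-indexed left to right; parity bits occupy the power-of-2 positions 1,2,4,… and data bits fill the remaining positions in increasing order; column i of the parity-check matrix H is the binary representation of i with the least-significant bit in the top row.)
Syndrome s = H · r^T (mod 2), r = 1110011111000000101110110001001:
  s[0] = (1010101010101010101010101010101)·(1110011111000000101110110001001) mod 2 = 1+0+1+0+0+0+1+0+1+0+0+0+0+0+0+0+1+0+1+0+1+0+1+0+0+0+0+0+0+0+1 mod 2 = 1
  s[1] = (0110011001100110011001100110011)·(1110011111000000101110110001001) mod 2 = 0+1+1+0+0+1+1+0+0+1+0+0+0+0+0+0+0+0+1+0+0+0+1+0+0+0+0+0+0+0+1 mod 2 = 0
  s[2] = (0001111000011110000111100001111)·(1110011111000000101110110001001) mod 2 = 0+0+0+0+0+1+1+0+0+0+0+0+0+0+0+0+0+0+0+1+1+0+1+0+0+0+0+1+0+0+1 mod 2 = 1
  s[3] = (0000000111111110000000011111111)·(1110011111000000101110110001001) mod 2 = 0+0+0+0+0+0+0+1+1+1+0+0+0+0+0+0+0+0+0+0+0+0+0+1+0+0+0+1+0+0+1 mod 2 = 0
  s[4] = (0000000000000001111111111111111)·(1110011111000000101110110001001) mod 2 = 0+0+0+0+0+0+0+0+0+0+0+0+0+0+0+0+1+0+1+1+1+0+1+1+0+0+0+1+0+0+1 mod 2 = 0
Syndrome = 10100
Column 5 of H equals this syndrome → error at bit 5 (1-indexed).
Flip bit 5: 1110011111000000101110110001001 → 1110111111000000101110110001001
Extract data bits at positions {3,5,6,7,9,10,11,12,13,14,15,17,18,19,20,21,22,23,24,25,26,27,28,29,30,31}: 11111100000101110110001001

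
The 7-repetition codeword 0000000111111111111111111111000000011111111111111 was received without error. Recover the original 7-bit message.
Split into 7-bit blocks: 0000000 1111111 1111111 1111111 0000000 1111111 1111111
Data = 0111011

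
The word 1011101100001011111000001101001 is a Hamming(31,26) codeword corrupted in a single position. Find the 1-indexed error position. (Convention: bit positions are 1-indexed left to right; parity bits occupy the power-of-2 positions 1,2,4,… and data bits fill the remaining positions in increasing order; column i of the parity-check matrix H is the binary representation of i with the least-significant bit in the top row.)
Syndrome s = H · r^T (mod 2), r = 1011101100001011111000001101001:
  s[0] = (1010101010101010101010101010101)·(1011101100001011111000001101001) mod 2 = 1+0+1+0+1+0+1+0+0+0+0+0+1+0+1+0+1+0+1+0+0+0+0+0+1+0+0+0+0+0+1 mod 2 = 0
  s[1] = (0110011001100110011001100110011)·(1011101100001011111000001101001) mod 2 = 0+0+1+0+0+0+1+0+0+0+0+0+0+0+1+0+0+1+1+0+0+0+0+0+0+1+0+0+0+0+1 mod 2 = 1
  s[2] = (0001111000011110000111100001111)·(1011101100001011111000001101001) mod 2 = 0+0+0+1+1+0+1+0+0+0+0+0+1+0+1+0+0+0+0+0+0+0+0+0+0+0+0+1+0+0+1 mod 2 = 1
  s[3] = (0000000111111110000000011111111)·(1011101100001011111000001101001) mod 2 = 0+0+0+0+0+0+0+1+0+0+0+0+1+0+1+0+0+0+0+0+0+0+0+0+1+1+0+1+0+0+1 mod 2 = 1
  s[4] = (0000000000000001111111111111111)·(1011101100001011111000001101001) mod 2 = 0+0+0+0+0+0+0+0+0+0+0+0+0+0+0+1+1+1+1+0+0+0+0+0+1+1+0+1+0+0+1 mod 2 = 0
Syndrome = 01110
Column i of H is the binary representation of i, so the syndrome is the binary index of the flipped bit.
Read s = 01110 with s[0] as LSB: 0·2^0 + 1·2^1 + 1·2^2 + 1·2^3 + 0·2^4 = 14.
Error is at bit position 14.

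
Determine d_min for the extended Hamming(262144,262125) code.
d_min = 4 (adding an overall parity bit to Hamming(262143,262125) raises d_min from 3 to 4).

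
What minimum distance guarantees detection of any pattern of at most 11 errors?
Detecting e errors requires d_min ≥ e + 1 = 11 + 1 = 12.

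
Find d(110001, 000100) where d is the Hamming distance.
XOR = 110101, count of 1s = 4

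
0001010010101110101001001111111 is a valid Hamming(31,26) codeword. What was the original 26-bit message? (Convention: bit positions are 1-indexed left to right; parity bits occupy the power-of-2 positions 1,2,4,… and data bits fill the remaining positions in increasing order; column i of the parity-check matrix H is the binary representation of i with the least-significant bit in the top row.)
Parity bits occupy power-of-2 positions; data bits are at positions {3,5,6,7,9,10,11,12,13,14,15,17,18,19,20,21,22,23,24,25,26,27,28,29,30,31} (1-indexed).
Extract: c[3]=0 c[5]=0 c[6]=1 c[7]=0 c[9]=1 c[10]=0 c[11]=1 c[12]=0 c[13]=1 c[14]=1 c[15]=1 c[17]=1 c[18]=0 c[19]=1 c[20]=0 c[21]=0 c[22]=1 c[23]=0 c[24]=0 c[25]=1 c[26]=1 c[27]=1 c[28]=1 c[29]=1 c[30]=1 c[31]=1
Data = 00101010111101001001111111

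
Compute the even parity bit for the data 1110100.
Sum of data bits: 1+1+1+0+1+0+0 = 4.
4 mod 2 = 0, so parity bit = 0.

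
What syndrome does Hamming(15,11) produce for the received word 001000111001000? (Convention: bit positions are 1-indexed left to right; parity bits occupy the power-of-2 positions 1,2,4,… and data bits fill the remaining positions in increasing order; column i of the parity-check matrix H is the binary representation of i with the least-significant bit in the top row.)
Syndrome s = H · r^T (mod 2), r = 001000111001000:
  s[0] = (101010101010101)·(001000111001000) mod 2 = 0+0+1+0+0+0+1+0+1+0+0+0+0+0+0 mod 2 = 1
  s[1] = (011001100110011)·(001000111001000) mod 2 = 0+0+1+0+0+0+1+0+0+0+0+0+0+0+0 mod 2 = 0
  s[2] = (000111100001111)·(001000111001000) mod 2 = 0+0+0+0+0+0+1+0+0+0+0+1+0+0+0 mod 2 = 0
  s[3] = (000000011111111)·(001000111001000) mod 2 = 0+0+0+0+0+0+0+1+1+0+0+1+0+0+0 mod 2 = 1
Syndrome = 1001
Non-zero syndrome: error at position 9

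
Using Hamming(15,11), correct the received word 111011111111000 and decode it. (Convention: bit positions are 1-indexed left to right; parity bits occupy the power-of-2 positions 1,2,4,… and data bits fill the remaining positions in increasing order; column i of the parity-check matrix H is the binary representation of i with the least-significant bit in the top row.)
Syndrome s = H · r^T (mod 2), r = 111011111111000:
  s[0] = (101010101010101)·(111011111111000) mod 2 = 1+0+1+0+1+0+1+0+1+0+1+0+0+0+0 mod 2 = 0
  s[1] = (011001100110011)·(111011111111000) mod 2 = 0+1+1+0+0+1+1+0+0+1+1+0+0+0+0 mod 2 = 0
  s[2] = (000111100001111)·(111011111111000) mod 2 = 0+0+0+0+1+1+1+0+0+0+0+1+0+0+0 mod 2 = 0
  s[3] = (000000011111111)·(111011111111000) mod 2 = 0+0+0+0+0+0+0+1+1+1+1+1+0+0+0 mod 2 = 1
Syndrome = 0001
Column 8 of H equals this syndrome → error at bit 8 (1-indexed).
Flip bit 8: 111011111111000 → 111011101111000
Extract data bits at positions {3,5,6,7,9,10,11,12,13,14,15}: 11111111000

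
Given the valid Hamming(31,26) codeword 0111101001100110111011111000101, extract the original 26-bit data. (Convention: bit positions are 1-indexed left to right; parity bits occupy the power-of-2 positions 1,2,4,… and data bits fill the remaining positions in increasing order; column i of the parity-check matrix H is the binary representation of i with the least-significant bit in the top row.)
Parity bits occupy power-of-2 positions; data bits are at positions {3,5,6,7,9,10,11,12,13,14,15,17,18,19,20,21,22,23,24,25,26,27,28,29,30,31} (1-indexed).
Extract: c[3]=1 c[5]=1 c[6]=0 c[7]=1 c[9]=0 c[10]=1 c[11]=1 c[12]=0 c[13]=0 c[14]=1 c[15]=1 c[17]=1 c[18]=1 c[19]=1 c[20]=0 c[21]=1 c[22]=1 c[23]=1 c[24]=1 c[25]=1 c[26]=0 c[27]=0 c[28]=0 c[29]=1 c[30]=0 c[31]=1
Data = 11010110011111011111000101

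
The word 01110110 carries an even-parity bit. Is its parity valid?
Sum of all bits: 0+1+1+1+0+1+1+0 = 5; 5 mod 2 = 1. Result is 1 → parity error detected.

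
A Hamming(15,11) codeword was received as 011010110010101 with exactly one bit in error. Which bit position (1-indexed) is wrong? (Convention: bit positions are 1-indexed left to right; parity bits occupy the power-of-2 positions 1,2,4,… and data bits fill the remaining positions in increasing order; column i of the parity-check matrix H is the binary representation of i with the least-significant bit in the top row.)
Syndrome s = H · r^T (mod 2), r = 011010110010101:
  s[0] = (101010101010101)·(011010110010101) mod 2 = 0+0+1+0+1+0+1+0+0+0+1+0+1+0+1 mod 2 = 0
  s[1] = (011001100110011)·(011010110010101) mod 2 = 0+1+1+0+0+0+1+0+0+0+1+0+0+0+1 mod 2 = 1
  s[2] = (000111100001111)·(011010110010101) mod 2 = 0+0+0+0+1+0+1+0+0+0+0+0+1+0+1 mod 2 = 0
  s[3] = (000000011111111)·(011010110010101) mod 2 = 0+0+0+0+0+0+0+1+0+0+1+0+1+0+1 mod 2 = 0
Syndrome = 0100
Column i of H is the binary representation of i, so the syndrome is the binary index of the flipped bit.
Read s = 0100 with s[0] as LSB: 0·2^0 + 1·2^1 + 0·2^2 + 0·2^3 = 2.
Error is at bit position 2.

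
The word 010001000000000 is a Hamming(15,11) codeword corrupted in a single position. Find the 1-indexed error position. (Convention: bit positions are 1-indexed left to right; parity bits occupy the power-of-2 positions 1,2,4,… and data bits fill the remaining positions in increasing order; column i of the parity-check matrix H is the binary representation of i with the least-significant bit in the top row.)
Syndrome s = H · r^T (mod 2), r = 010001000000000:
  s[0] = (101010101010101)·(010001000000000) mod 2 = 0+0+0+0+0+0+0+0+0+0+0+0+0+0+0 mod 2 = 0
  s[1] = (011001100110011)·(010001000000000) mod 2 = 0+1+0+0+0+1+0+0+0+0+0+0+0+0+0 mod 2 = 0
  s[2] = (000111100001111)·(010001000000000) mod 2 = 0+0+0+0+0+1+0+0+0+0+0+0+0+0+0 mod 2 = 1
  s[3] = (000000011111111)·(010001000000000) mod 2 = 0+0+0+0+0+0+0+0+0+0+0+0+0+0+0 mod 2 = 0
Syndrome = 0010
Column i of H is the binary representation of i, so the syndrome is the binary index of the flipped bit.
Read s = 0010 with s[0] as LSB: 0·2^0 + 0·2^1 + 1·2^2 + 0·2^3 = 4.
Error is at bit position 4.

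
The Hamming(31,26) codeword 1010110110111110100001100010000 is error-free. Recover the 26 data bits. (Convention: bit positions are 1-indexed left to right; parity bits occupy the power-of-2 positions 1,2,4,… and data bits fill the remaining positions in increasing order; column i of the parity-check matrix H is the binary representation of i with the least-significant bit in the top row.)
Parity bits occupy power-of-2 positions; data bits are at positions {3,5,6,7,9,10,11,12,13,14,15,17,18,19,20,21,22,23,24,25,26,27,28,29,30,31} (1-indexed).
Extract: c[3]=1 c[5]=1 c[6]=1 c[7]=0 c[9]=1 c[10]=0 c[11]=1 c[12]=1 c[13]=1 c[14]=1 c[15]=1 c[17]=1 c[18]=0 c[19]=0 c[20]=0 c[21]=0 c[22]=1 c[23]=1 c[24]=0 c[25]=0 c[26]=0 c[27]=1 c[28]=0 c[29]=0 c[30]=0 c[31]=0
Data = 11101011111100001100010000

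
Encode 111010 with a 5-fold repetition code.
Repeat each bit 5× and concatenate:
1→11111  1→11111  1→11111  0→00000  1→11111  0→00000
Codeword = 111111111111111000001111100000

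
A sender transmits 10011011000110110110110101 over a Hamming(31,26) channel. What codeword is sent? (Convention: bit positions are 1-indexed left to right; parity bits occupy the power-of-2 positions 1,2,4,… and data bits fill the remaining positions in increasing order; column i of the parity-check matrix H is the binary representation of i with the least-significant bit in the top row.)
Codeword c = d · G (mod 2), d = 10011011000110110110110101:
  c[0] = d·G[:,0] = (10011011000110110110110101)·(11011010101101010101010101) mod 2 = 1+0+0+1+1+0+1+0+0+0+0+1+0+0+0+1+0+1+0+0+0+1+0+1+0+1 mod 2 = 0
  c[1] = d·G[:,1] = (10011011000110110110110101)·(10110110011011001100110011) mod 2 = 1+0+0+1+0+0+1+0+0+0+0+0+1+0+0+0+0+1+0+0+1+1+0+0+0+1 mod 2 = 0
  c[2] = d·G[:,2] = (10011011000110110110110101)·(10000000000000000000000000) mod 2 = 1+0+0+0+0+0+0+0+0+0+0+0+0+0+0+0+0+0+0+0+0+0+0+0+0+0 mod 2 = 1
  c[3] = d·G[:,3] = (10011011000110110110110101)·(01110001111000111100001111) mod 2 = 0+0+0+1+0+0+0+1+0+0+0+0+0+0+1+1+0+1+0+0+0+0+0+1+0+1 mod 2 = 1
  c[4] = d·G[:,4] = (10011011000110110110110101)·(01000000000000000000000000) mod 2 = 0+0+0+0+0+0+0+0+0+0+0+0+0+0+0+0+0+0+0+0+0+0+0+0+0+0 mod 2 = 0
  c[5] = d·G[:,5] = (10011011000110110110110101)·(00100000000000000000000000) mod 2 = 0+0+0+0+0+0+0+0+0+0+0+0+0+0+0+0+0+0+0+0+0+0+0+0+0+0 mod 2 = 0
  c[6] = d·G[:,6] = (10011011000110110110110101)·(00010000000000000000000000) mod 2 = 0+0+0+1+0+0+0+0+0+0+0+0+0+0+0+0+0+0+0+0+0+0+0+0+0+0 mod 2 = 1
  c[7] = d·G[:,7] = (10011011000110110110110101)·(00001111111000000011111111) mod 2 = 0+0+0+0+1+0+1+1+0+0+0+0+0+0+0+0+0+0+1+0+1+1+0+1+0+1 mod 2 = 0
  c[8] = d·G[:,8] = (10011011000110110110110101)·(00001000000000000000000000) mod 2 = 0+0+0+0+1+0+0+0+0+0+0+0+0+0+0+0+0+0+0+0+0+0+0+0+0+0 mod 2 = 1
  c[9] = d·G[:,9] = (10011011000110110110110101)·(00000100000000000000000000) mod 2 = 0+0+0+0+0+0+0+0+0+0+0+0+0+0+0+0+0+0+0+0+0+0+0+0+0+0 mod 2 = 0
  c[10] = d·G[:,10] = (10011011000110110110110101)·(00000010000000000000000000) mod 2 = 0+0+0+0+0+0+1+0+0+0+0+0+0+0+0+0+0+0+0+0+0+0+0+0+0+0 mod 2 = 1
  c[11] = d·G[:,11] = (10011011000110110110110101)·(00000001000000000000000000) mod 2 = 0+0+0+0+0+0+0+1+0+0+0+0+0+0+0+0+0+0+0+0+0+0+0+0+0+0 mod 2 = 1
  c[12] = d·G[:,12] = (10011011000110110110110101)·(00000000100000000000000000) mod 2 = 0+0+0+0+0+0+0+0+0+0+0+0+0+0+0+0+0+0+0+0+0+0+0+0+0+0 mod 2 = 0
  c[13] = d·G[:,13] = (10011011000110110110110101)·(00000000010000000000000000) mod 2 = 0+0+0+0+0+0+0+0+0+0+0+0+0+0+0+0+0+0+0+0+0+0+0+0+0+0 mod 2 = 0
  c[14] = d·G[:,14] = (10011011000110110110110101)·(00000000001000000000000000) mod 2 = 0+0+0+0+0+0+0+0+0+0+0+0+0+0+0+0+0+0+0+0+0+0+0+0+0+0 mod 2 = 0
  c[15] = d·G[:,15] = (10011011000110110110110101)·(00000000000111111111111111) mod 2 = 0+0+0+0+0+0+0+0+0+0+0+1+1+0+1+1+0+1+1+0+1+1+0+1+0+1 mod 2 = 0
  c[16] = d·G[:,16] = (10011011000110110110110101)·(00000000000100000000000000) mod 2 = 0+0+0+0+0+0+0+0+0+0+0+1+0+0+0+0+0+0+0+0+0+0+0+0+0+0 mod 2 = 1
  c[17] = d·G[:,17] = (10011011000110110110110101)·(00000000000010000000000000) mod 2 = 0+0+0+0+0+0+0+0+0+0+0+0+1+0+0+0+0+0+0+0+0+0+0+0+0+0 mod 2 = 1
  c[18] = d·G[:,18] = (10011011000110110110110101)·(00000000000001000000000000) mod 2 = 0+0+0+0+0+0+0+0+0+0+0+0+0+0+0+0+0+0+0+0+0+0+0+0+0+0 mod 2 = 0
  c[19] = d·G[:,19] = (10011011000110110110110101)·(00000000000000100000000000) mod 2 = 0+0+0+0+0+0+0+0+0+0+0+0+0+0+1+0+0+0+0+0+0+0+0+0+0+0 mod 2 = 1
  c[20] = d·G[:,20] = (10011011000110110110110101)·(00000000000000010000000000) mod 2 = 0+0+0+0+0+0+0+0+0+0+0+0+0+0+0+1+0+0+0+0+0+0+0+0+0+0 mod 2 = 1
  c[21] = d·G[:,21] = (10011011000110110110110101)·(00000000000000001000000000) mod 2 = 0+0+0+0+0+0+0+0+0+0+0+0+0+0+0+0+0+0+0+0+0+0+0+0+0+0 mod 2 = 0
  c[22] = d·G[:,22] = (10011011000110110110110101)·(00000000000000000100000000) mod 2 = 0+0+0+0+0+0+0+0+0+0+0+0+0+0+0+0+0+1+0+0+0+0+0+0+0+0 mod 2 = 1
  c[23] = d·G[:,23] = (10011011000110110110110101)·(00000000000000000010000000) mod 2 = 0+0+0+0+0+0+0+0+0+0+0+0+0+0+0+0+0+0+1+0+0+0+0+0+0+0 mod 2 = 1
  c[24] = d·G[:,24] = (10011011000110110110110101)·(00000000000000000001000000) mod 2 = 0+0+0+0+0+0+0+0+0+0+0+0+0+0+0+0+0+0+0+0+0+0+0+0+0+0 mod 2 = 0
  c[25] = d·G[:,25] = (10011011000110110110110101)·(00000000000000000000100000) mod 2 = 0+0+0+0+0+0+0+0+0+0+0+0+0+0+0+0+0+0+0+0+1+0+0+0+0+0 mod 2 = 1
  c[26] = d·G[:,26] = (10011011000110110110110101)·(00000000000000000000010000) mod 2 = 0+0+0+0+0+0+0+0+0+0+0+0+0+0+0+0+0+0+0+0+0+1+0+0+0+0 mod 2 = 1
  c[27] = d·G[:,27] = (10011011000110110110110101)·(00000000000000000000001000) mod 2 = 0+0+0+0+0+0+0+0+0+0+0+0+0+0+0+0+0+0+0+0+0+0+0+0+0+0 mod 2 = 0
  c[28] = d·G[:,28] = (10011011000110110110110101)·(00000000000000000000000100) mod 2 = 0+0+0+0+0+0+0+0+0+0+0+0+0+0+0+0+0+0+0+0+0+0+0+1+0+0 mod 2 = 1
  c[29] = d·G[:,29] = (10011011000110110110110101)·(00000000000000000000000010) mod 2 = 0+0+0+0+0+0+0+0+0+0+0+0+0+0+0+0+0+0+0+0+0+0+0+0+0+0 mod 2 = 0
  c[30] = d·G[:,30] = (10011011000110110110110101)·(00000000000000000000000001) mod 2 = 0+0+0+0+0+0+0+0+0+0+0+0+0+0+0+0+0+0+0+0+0+0+0+0+0+1 mod 2 = 1
Codeword = 0011001010110000110110110110101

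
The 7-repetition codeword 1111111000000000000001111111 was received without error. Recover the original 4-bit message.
Split into 7-bit blocks: 1111111 0000000 0000000 1111111
Data = 1001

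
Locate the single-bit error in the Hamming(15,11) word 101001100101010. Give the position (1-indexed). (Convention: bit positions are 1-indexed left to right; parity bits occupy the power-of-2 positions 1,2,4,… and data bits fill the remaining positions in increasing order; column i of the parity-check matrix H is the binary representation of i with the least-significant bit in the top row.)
Syndrome s = H · r^T (mod 2), r = 101001100101010:
  s[0] = (101010101010101)·(101001100101010) mod 2 = 1+0+1+0+0+0+1+0+0+0+0+0+0+0+0 mod 2 = 1
  s[1] = (011001100110011)·(101001100101010) mod 2 = 0+0+1+0+0+1+1+0+0+1+0+0+0+1+0 mod 2 = 1
  s[2] = (000111100001111)·(101001100101010) mod 2 = 0+0+0+0+0+1+1+0+0+0+0+1+0+1+0 mod 2 = 0
  s[3] = (000000011111111)·(101001100101010) mod 2 = 0+0+0+0+0+0+0+0+0+1+0+1+0+1+0 mod 2 = 1
Syndrome = 1101
Column i of H is the binary representation of i, so the syndrome is the binary index of the flipped bit.
Read s = 1101 with s[0] as LSB: 1·2^0 + 1·2^1 + 0·2^2 + 1·2^3 = 11.
Error is at bit position 11.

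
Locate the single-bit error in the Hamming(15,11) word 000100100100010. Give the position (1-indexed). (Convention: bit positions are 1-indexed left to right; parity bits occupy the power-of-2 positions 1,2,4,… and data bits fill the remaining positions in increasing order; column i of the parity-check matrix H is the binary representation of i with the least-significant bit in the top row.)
Syndrome s = H · r^T (mod 2), r = 000100100100010:
  s[0] = (101010101010101)·(000100100100010) mod 2 = 0+0+0+0+0+0+1+0+0+0+0+0+0+0+0 mod 2 = 1
  s[1] = (011001100110011)·(000100100100010) mod 2 = 0+0+0+0+0+0+1+0+0+1+0+0+0+1+0 mod 2 = 1
  s[2] = (000111100001111)·(000100100100010) mod 2 = 0+0+0+1+0+0+1+0+0+0+0+0+0+1+0 mod 2 = 1
  s[3] = (000000011111111)·(000100100100010) mod 2 = 0+0+0+0+0+0+0+0+0+1+0+0+0+1+0 mod 2 = 0
Syndrome = 1110
Column i of H is the binary representation of i, so the syndrome is the binary index of the flipped bit.
Read s = 1110 with s[0] as LSB: 1·2^0 + 1·2^1 + 1·2^2 + 0·2^3 = 7.
Error is at bit position 7.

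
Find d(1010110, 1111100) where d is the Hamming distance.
XOR = 0101010, count of 1s = 3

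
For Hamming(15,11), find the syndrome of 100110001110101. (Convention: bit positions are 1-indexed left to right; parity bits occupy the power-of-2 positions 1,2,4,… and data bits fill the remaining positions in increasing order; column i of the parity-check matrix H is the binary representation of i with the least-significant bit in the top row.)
Syndrome s = H · r^T (mod 2), r = 100110001110101:
  s[0] = (101010101010101)·(100110001110101) mod 2 = 1+0+0+0+1+0+0+0+1+0+1+0+1+0+1 mod 2 = 0
  s[1] = (011001100110011)·(100110001110101) mod 2 = 0+0+0+0+0+0+0+0+0+1+1+0+0+0+1 mod 2 = 1
  s[2] = (000111100001111)·(100110001110101) mod 2 = 0+0+0+1+1+0+0+0+0+0+0+0+1+0+1 mod 2 = 0
  s[3] = (000000011111111)·(100110001110101) mod 2 = 0+0+0+0+0+0+0+0+1+1+1+0+1+0+1 mod 2 = 1
Syndrome = 0101
Non-zero syndrome: error at position 10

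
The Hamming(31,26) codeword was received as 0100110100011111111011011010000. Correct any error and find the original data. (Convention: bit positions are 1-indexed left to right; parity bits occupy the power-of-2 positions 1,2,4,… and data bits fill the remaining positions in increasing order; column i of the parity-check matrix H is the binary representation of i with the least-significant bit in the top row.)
Syndrome s = H · r^T (mod 2), r = 0100110100011111111011011010000:
  s[0] = (1010101010101010101010101010101)·(0100110100011111111011011010000) mod 2 = 0+0+0+0+1+0+0+0+0+0+0+0+1+0+1+0+1+0+1+0+1+0+0+0+1+0+1+0+0+0+0 mod 2 = 0
  s[1] = (0110011001100110011001100110011)·(0100110100011111111011011010000) mod 2 = 0+1+0+0+0+1+0+0+0+0+0+0+0+1+1+0+0+1+1+0+0+1+0+0+0+0+1+0+0+0+0 mod 2 = 0
  s[2] = (0001111000011110000111100001111)·(0100110100011111111011011010000) mod 2 = 0+0+0+0+1+1+0+0+0+0+0+1+1+1+1+0+0+0+0+0+1+1+0+0+0+0+0+0+0+0+0 mod 2 = 0
  s[3] = (0000000111111110000000011111111)·(0100110100011111111011011010000) mod 2 = 0+0+0+0+0+0+0+1+0+0+0+1+1+1+1+0+0+0+0+0+0+0+0+1+1+0+1+0+0+0+0 mod 2 = 0
  s[4] = (0000000000000001111111111111111)·(0100110100011111111011011010000) mod 2 = 0+0+0+0+0+0+0+0+0+0+0+0+0+0+0+1+1+1+1+0+1+1+0+1+1+0+1+0+0+0+0 mod 2 = 1
Syndrome = 00001
Column 16 of H equals this syndrome → error at bit 16 (1-indexed).
Flip bit 16: 0100110100011111111011011010000 → 0100110100011110111011011010000
Extract data bits at positions {3,5,6,7,9,10,11,12,13,14,15,17,18,19,20,21,22,23,24,25,26,27,28,29,30,31}: 01100001111111011011010000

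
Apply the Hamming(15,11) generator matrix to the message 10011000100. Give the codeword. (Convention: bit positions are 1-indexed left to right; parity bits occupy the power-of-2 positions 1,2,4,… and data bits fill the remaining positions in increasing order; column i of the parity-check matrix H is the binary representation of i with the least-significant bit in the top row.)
Codeword c = d · G (mod 2), d = 10011000100:
  c[0] = d·G[:,0] = (10011000100)·(11011010101) mod 2 = 1+0+0+1+1+0+0+0+1+0+0 mod 2 = 0
  c[1] = d·G[:,1] = (10011000100)·(10110110011) mod 2 = 1+0+0+1+0+0+0+0+0+0+0 mod 2 = 0
  c[2] = d·G[:,2] = (10011000100)·(10000000000) mod 2 = 1+0+0+0+0+0+0+0+0+0+0 mod 2 = 1
  c[3] = d·G[:,3] = (10011000100)·(01110001111) mod 2 = 0+0+0+1+0+0+0+0+1+0+0 mod 2 = 0
  c[4] = d·G[:,4] = (10011000100)·(01000000000) mod 2 = 0+0+0+0+0+0+0+0+0+0+0 mod 2 = 0
  c[5] = d·G[:,5] = (10011000100)·(00100000000) mod 2 = 0+0+0+0+0+0+0+0+0+0+0 mod 2 = 0
  c[6] = d·G[:,6] = (10011000100)·(00010000000) mod 2 = 0+0+0+1+0+0+0+0+0+0+0 mod 2 = 1
  c[7] = d·G[:,7] = (10011000100)·(00001111111) mod 2 = 0+0+0+0+1+0+0+0+1+0+0 mod 2 = 0
  c[8] = d·G[:,8] = (10011000100)·(00001000000) mod 2 = 0+0+0+0+1+0+0+0+0+0+0 mod 2 = 1
  c[9] = d·G[:,9] = (10011000100)·(00000100000) mod 2 = 0+0+0+0+0+0+0+0+0+0+0 mod 2 = 0
  c[10] = d·G[:,10] = (10011000100)·(00000010000) mod 2 = 0+0+0+0+0+0+0+0+0+0+0 mod 2 = 0
  c[11] = d·G[:,11] = (10011000100)·(00000001000) mod 2 = 0+0+0+0+0+0+0+0+0+0+0 mod 2 = 0
  c[12] = d·G[:,12] = (10011000100)·(00000000100) mod 2 = 0+0+0+0+0+0+0+0+1+0+0 mod 2 = 1
  c[13] = d·G[:,13] = (10011000100)·(00000000010) mod 2 = 0+0+0+0+0+0+0+0+0+0+0 mod 2 = 0
  c[14] = d·G[:,14] = (10011000100)·(00000000001) mod 2 = 0+0+0+0+0+0+0+0+0+0+0 mod 2 = 0
Codeword = 001000101000100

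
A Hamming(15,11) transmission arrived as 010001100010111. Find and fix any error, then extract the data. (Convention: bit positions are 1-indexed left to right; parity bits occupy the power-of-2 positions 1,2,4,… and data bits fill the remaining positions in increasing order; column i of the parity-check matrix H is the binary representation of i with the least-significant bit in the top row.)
Syndrome s = H · r^T (mod 2), r = 010001100010111:
  s[0] = (101010101010101)·(010001100010111) mod 2 = 0+0+0+0+0+0+1+0+0+0+1+0+1+0+1 mod 2 = 0
  s[1] = (011001100110011)·(010001100010111) mod 2 = 0+1+0+0+0+1+1+0+0+0+1+0+0+1+1 mod 2 = 0
  s[2] = (000111100001111)·(010001100010111) mod 2 = 0+0+0+0+0+1+1+0+0+0+0+0+1+1+1 mod 2 = 1
  s[3] = (000000011111111)·(010001100010111) mod 2 = 0+0+0+0+0+0+0+0+0+0+1+0+1+1+1 mod 2 = 0
Syndrome = 0010
Column 4 of H equals this syndrome → error at bit 4 (1-indexed).
Flip bit 4: 010001100010111 → 010101100010111
Extract data bits at positions {3,5,6,7,9,10,11,12,13,14,15}: 00110010111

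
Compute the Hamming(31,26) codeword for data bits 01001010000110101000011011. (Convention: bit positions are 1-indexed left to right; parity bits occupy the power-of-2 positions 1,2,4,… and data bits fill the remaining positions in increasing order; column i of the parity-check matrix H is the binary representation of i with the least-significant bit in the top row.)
Codeword c = d · G (mod 2), d = 01001010000110101000011011:
  c[0] = d·G[:,0] = (01001010000110101000011011)·(11011010101101010101010101) mod 2 = 0+1+0+0+1+0+1+0+0+0+0+1+0+0+0+0+0+0+0+0+0+1+0+0+0+1 mod 2 = 0
  c[1] = d·G[:,1] = (01001010000110101000011011)·(10110110011011001100110011) mod 2 = 0+0+0+0+0+0+1+0+0+0+0+0+1+0+0+0+1+0+0+0+0+1+0+0+1+1 mod 2 = 0
  c[2] = d·G[:,2] = (01001010000110101000011011)·(10000000000000000000000000) mod 2 = 0+0+0+0+0+0+0+0+0+0+0+0+0+0+0+0+0+0+0+0+0+0+0+0+0+0 mod 2 = 0
  c[3] = d·G[:,3] = (01001010000110101000011011)·(01110001111000111100001111) mod 2 = 0+1+0+0+0+0+0+0+0+0+0+0+0+0+1+0+1+0+0+0+0+0+1+0+1+1 mod 2 = 0
  c[4] = d·G[:,4] = (01001010000110101000011011)·(01000000000000000000000000) mod 2 = 0+1+0+0+0+0+0+0+0+0+0+0+0+0+0+0+0+0+0+0+0+0+0+0+0+0 mod 2 = 1
  c[5] = d·G[:,5] = (01001010000110101000011011)·(00100000000000000000000000) mod 2 = 0+0+0+0+0+0+0+0+0+0+0+0+0+0+0+0+0+0+0+0+0+0+0+0+0+0 mod 2 = 0
  c[6] = d·G[:,6] = (01001010000110101000011011)·(00010000000000000000000000) mod 2 = 0+0+0+0+0+0+0+0+0+0+0+0+0+0+0+0+0+0+0+0+0+0+0+0+0+0 mod 2 = 0
  c[7] = d·G[:,7] = (01001010000110101000011011)·(00001111111000000011111111) mod 2 = 0+0+0+0+1+0+1+0+0+0+0+0+0+0+0+0+0+0+0+0+0+1+1+0+1+1 mod 2 = 0
  c[8] = d·G[:,8] = (01001010000110101000011011)·(00001000000000000000000000) mod 2 = 0+0+0+0+1+0+0+0+0+0+0+0+0+0+0+0+0+0+0+0+0+0+0+0+0+0 mod 2 = 1
  c[9] = d·G[:,9] = (01001010000110101000011011)·(00000100000000000000000000) mod 2 = 0+0+0+0+0+0+0+0+0+0+0+0+0+0+0+0+0+0+0+0+0+0+0+0+0+0 mod 2 = 0
  c[10] = d·G[:,10] = (01001010000110101000011011)·(00000010000000000000000000) mod 2 = 0+0+0+0+0+0+1+0+0+0+0+0+0+0+0+0+0+0+0+0+0+0+0+0+0+0 mod 2 = 1
  c[11] = d·G[:,11] = (01001010000110101000011011)·(00000001000000000000000000) mod 2 = 0+0+0+0+0+0+0+0+0+0+0+0+0+0+0+0+0+0+0+0+0+0+0+0+0+0 mod 2 = 0
  c[12] = d·G[:,12] = (01001010000110101000011011)·(00000000100000000000000000) mod 2 = 0+0+0+0+0+0+0+0+0+0+0+0+0+0+0+0+0+0+0+0+0+0+0+0+0+0 mod 2 = 0
  c[13] = d·G[:,13] = (01001010000110101000011011)·(00000000010000000000000000) mod 2 = 0+0+0+0+0+0+0+0+0+0+0+0+0+0+0+0+0+0+0+0+0+0+0+0+0+0 mod 2 = 0
  c[14] = d·G[:,14] = (01001010000110101000011011)·(00000000001000000000000000) mod 2 = 0+0+0+0+0+0+0+0+0+0+0+0+0+0+0+0+0+0+0+0+0+0+0+0+0+0 mod 2 = 0
  c[15] = d·G[:,15] = (01001010000110101000011011)·(00000000000111111111111111) mod 2 = 0+0+0+0+0+0+0+0+0+0+0+1+1+0+1+0+1+0+0+0+0+1+1+0+1+1 mod 2 = 0
  c[16] = d·G[:,16] = (01001010000110101000011011)·(00000000000100000000000000) mod 2 = 0+0+0+0+0+0+0+0+0+0+0+1+0+0+0+0+0+0+0+0+0+0+0+0+0+0 mod 2 = 1
  c[17] = d·G[:,17] = (01001010000110101000011011)·(00000000000010000000000000) mod 2 = 0+0+0+0+0+0+0+0+0+0+0+0+1+0+0+0+0+0+0+0+0+0+0+0+0+0 mod 2 = 1
  c[18] = d·G[:,18] = (01001010000110101000011011)·(00000000000001000000000000) mod 2 = 0+0+0+0+0+0+0+0+0+0+0+0+0+0+0+0+0+0+0+0+0+0+0+0+0+0 mod 2 = 0
  c[19] = d·G[:,19] = (01001010000110101000011011)·(00000000000000100000000000) mod 2 = 0+0+0+0+0+0+0+0+0+0+0+0+0+0+1+0+0+0+0+0+0+0+0+0+0+0 mod 2 = 1
  c[20] = d·G[:,20] = (01001010000110101000011011)·(00000000000000010000000000) mod 2 = 0+0+0+0+0+0+0+0+0+0+0+0+0+0+0+0+0+0+0+0+0+0+0+0+0+0 mod 2 = 0
  c[21] = d·G[:,21] = (01001010000110101000011011)·(00000000000000001000000000) mod 2 = 0+0+0+0+0+0+0+0+0+0+0+0+0+0+0+0+1+0+0+0+0+0+0+0+0+0 mod 2 = 1
  c[22] = d·G[:,22] = (01001010000110101000011011)·(00000000000000000100000000) mod 2 = 0+0+0+0+0+0+0+0+0+0+0+0+0+0+0+0+0+0+0+0+0+0+0+0+0+0 mod 2 = 0
  c[23] = d·G[:,23] = (01001010000110101000011011)·(00000000000000000010000000) mod 2 = 0+0+0+0+0+0+0+0+0+0+0+0+0+0+0+0+0+0+0+0+0+0+0+0+0+0 mod 2 = 0
  c[24] = d·G[:,24] = (01001010000110101000011011)·(00000000000000000001000000) mod 2 = 0+0+0+0+0+0+0+0+0+0+0+0+0+0+0+0+0+0+0+0+0+0+0+0+0+0 mod 2 = 0
  c[25] = d·G[:,25] = (01001010000110101000011011)·(00000000000000000000100000) mod 2 = 0+0+0+0+0+0+0+0+0+0+0+0+0+0+0+0+0+0+0+0+0+0+0+0+0+0 mod 2 = 0
  c[26] = d·G[:,26] = (01001010000110101000011011)·(00000000000000000000010000) mod 2 = 0+0+0+0+0+0+0+0+0+0+0+0+0+0+0+0+0+0+0+0+0+1+0+0+0+0 mod 2 = 1
  c[27] = d·G[:,27] = (01001010000110101000011011)·(00000000000000000000001000) mod 2 = 0+0+0+0+0+0+0+0+0+0+0+0+0+0+0+0+0+0+0+0+0+0+1+0+0+0 mod 2 = 1
  c[28] = d·G[:,28] = (01001010000110101000011011)·(00000000000000000000000100) mod 2 = 0+0+0+0+0+0+0+0+0+0+0+0+0+0+0+0+0+0+0+0+0+0+0+0+0+0 mod 2 = 0
  c[29] = d·G[:,29] = (01001010000110101000011011)·(00000000000000000000000010) mod 2 = 0+0+0+0+0+0+0+0+0+0+0+0+0+0+0+0+0+0+0+0+0+0+0+0+1+0 mod 2 = 1
  c[30] = d·G[:,30] = (01001010000110101000011011)·(00000000000000000000000001) mod 2 = 0+0+0+0+0+0+0+0+0+0+0+0+0+0+0+0+0+0+0+0+0+0+0+0+0+1 mod 2 = 1
Codeword = 0000100010100000110101000011011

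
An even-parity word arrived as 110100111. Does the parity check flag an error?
Sum of received bits: 1+1+0+1+0+0+1+1+1 = 6; 6 mod 2 = 0. Result is 0 → no error detected.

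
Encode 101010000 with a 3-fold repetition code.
Repeat each bit 3× and concatenate:
1→111  0→000  1→111  0→000  1→111  0→000  0→000  0→000  0→000
Codeword = 111000111000111000000000000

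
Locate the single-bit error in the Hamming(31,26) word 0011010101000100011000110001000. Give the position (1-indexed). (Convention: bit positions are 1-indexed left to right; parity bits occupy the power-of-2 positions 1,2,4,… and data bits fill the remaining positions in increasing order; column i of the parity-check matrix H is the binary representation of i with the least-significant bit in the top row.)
Syndrome s = H · r^T (mod 2), r = 0011010101000100011000110001000:
  s[0] = (1010101010101010101010101010101)·(0011010101000100011000110001000) mod 2 = 0+0+1+0+0+0+0+0+0+0+0+0+0+0+0+0+0+0+1+0+0+0+1+0+0+0+0+0+0+0+0 mod 2 = 1
  s[1] = (0110011001100110011001100110011)·(0011010101000100011000110001000) mod 2 = 0+0+1+0+0+1+0+0+0+1+0+0+0+1+0+0+0+1+1+0+0+0+1+0+0+0+0+0+0+0+0 mod 2 = 1
  s[2] = (0001111000011110000111100001111)·(0011010101000100011000110001000) mod 2 = 0+0+0+1+0+1+0+0+0+0+0+0+0+1+0+0+0+0+0+0+0+0+1+0+0+0+0+1+0+0+0 mod 2 = 1
  s[3] = (0000000111111110000000011111111)·(0011010101000100011000110001000) mod 2 = 0+0+0+0+0+0+0+1+0+1+0+0+0+1+0+0+0+0+0+0+0+0+0+1+0+0+0+1+0+0+0 mod 2 = 1
  s[4] = (0000000000000001111111111111111)·(0011010101000100011000110001000) mod 2 = 0+0+0+0+0+0+0+0+0+0+0+0+0+0+0+0+0+1+1+0+0+0+1+1+0+0+0+1+0+0+0 mod 2 = 1
Syndrome = 11111
Column i of H is the binary representation of i, so the syndrome is the binary index of the flipped bit.
Read s = 11111 with s[0] as LSB: 1·2^0 + 1·2^1 + 1·2^2 + 1·2^3 + 1·2^4 = 31.
Error is at bit position 31.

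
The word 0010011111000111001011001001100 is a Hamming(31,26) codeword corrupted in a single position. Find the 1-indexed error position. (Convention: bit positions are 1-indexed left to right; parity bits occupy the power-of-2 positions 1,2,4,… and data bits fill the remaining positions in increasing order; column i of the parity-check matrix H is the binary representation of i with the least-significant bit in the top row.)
Syndrome s = H · r^T (mod 2), r = 0010011111000111001011001001100:
  s[0] = (1010101010101010101010101010101)·(0010011111000111001011001001100) mod 2 = 0+0+1+0+0+0+1+0+1+0+0+0+0+0+1+0+0+0+1+0+1+0+0+0+1+0+0+0+1+0+0 mod 2 = 0
  s[1] = (0110011001100110011001100110011)·(0010011111000111001011001001100) mod 2 = 0+0+1+0+0+1+1+0+0+1+0+0+0+1+1+0+0+0+1+0+0+1+0+0+0+0+0+0+0+0+0 mod 2 = 0
  s[2] = (0001111000011110000111100001111)·(0010011111000111001011001001100) mod 2 = 0+0+0+0+0+1+1+0+0+0+0+0+0+1+1+0+0+0+0+0+1+1+0+0+0+0+0+1+1+0+0 mod 2 = 0
  s[3] = (0000000111111110000000011111111)·(0010011111000111001011001001100) mod 2 = 0+0+0+0+0+0+0+1+1+1+0+0+0+1+1+0+0+0+0+0+0+0+0+0+1+0+0+1+1+0+0 mod 2 = 0
  s[4] = (0000000000000001111111111111111)·(0010011111000111001011001001100) mod 2 = 0+0+0+0+0+0+0+0+0+0+0+0+0+0+0+1+0+0+1+0+1+1+0+0+1+0+0+1+1+0+0 mod 2 = 1
Syndrome = 00001
Column i of H is the binary representation of i, so the syndrome is the binary index of the flipped bit.
Read s = 00001 with s[0] as LSB: 0·2^0 + 0·2^1 + 0·2^2 + 0·2^3 + 1·2^4 = 16.
Error is at bit position 16.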